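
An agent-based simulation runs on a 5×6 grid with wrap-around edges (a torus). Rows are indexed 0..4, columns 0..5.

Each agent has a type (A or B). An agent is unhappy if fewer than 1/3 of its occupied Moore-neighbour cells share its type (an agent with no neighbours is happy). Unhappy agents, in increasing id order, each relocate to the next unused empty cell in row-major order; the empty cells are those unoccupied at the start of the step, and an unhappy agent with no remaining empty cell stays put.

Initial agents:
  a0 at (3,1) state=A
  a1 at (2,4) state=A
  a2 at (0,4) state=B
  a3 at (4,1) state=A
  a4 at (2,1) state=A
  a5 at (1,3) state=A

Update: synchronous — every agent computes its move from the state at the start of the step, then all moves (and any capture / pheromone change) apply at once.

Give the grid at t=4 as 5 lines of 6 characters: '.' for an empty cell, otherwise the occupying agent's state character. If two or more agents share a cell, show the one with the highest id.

.B....
...A..
.A..A.
.A....
.A....

t=1: a0@(3,1):A a1@(2,4):A a2@(0,0):B a3@(4,1):A a4@(2,1):A a5@(1,3):A
t=2: a0@(3,1):A a1@(2,4):A a2@(0,1):B a3@(4,1):A a4@(2,1):A a5@(1,3):A
t=3: a0@(3,1):A a1@(2,4):A a2@(0,0):B a3@(4,1):A a4@(2,1):A a5@(1,3):A
t=4: a0@(3,1):A a1@(2,4):A a2@(0,1):B a3@(4,1):A a4@(2,1):A a5@(1,3):A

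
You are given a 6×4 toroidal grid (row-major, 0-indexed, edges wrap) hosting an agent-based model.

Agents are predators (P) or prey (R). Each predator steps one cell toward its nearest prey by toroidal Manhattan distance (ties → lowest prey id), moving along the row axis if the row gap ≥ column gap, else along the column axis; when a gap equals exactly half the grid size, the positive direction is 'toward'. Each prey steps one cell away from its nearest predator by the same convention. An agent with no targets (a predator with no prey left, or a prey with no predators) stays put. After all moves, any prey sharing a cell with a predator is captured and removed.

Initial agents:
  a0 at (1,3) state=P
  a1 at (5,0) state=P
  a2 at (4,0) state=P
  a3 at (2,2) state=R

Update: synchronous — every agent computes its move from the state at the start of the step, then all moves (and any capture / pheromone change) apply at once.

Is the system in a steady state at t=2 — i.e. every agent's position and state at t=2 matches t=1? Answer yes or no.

no

t=1: a0@(2,3):P a1@(0,0):P a2@(3,0):P a3@(3,2):R
t=2: a0@(3,3):P a1@(1,0):P a2@(3,1):P a3@(4,2):R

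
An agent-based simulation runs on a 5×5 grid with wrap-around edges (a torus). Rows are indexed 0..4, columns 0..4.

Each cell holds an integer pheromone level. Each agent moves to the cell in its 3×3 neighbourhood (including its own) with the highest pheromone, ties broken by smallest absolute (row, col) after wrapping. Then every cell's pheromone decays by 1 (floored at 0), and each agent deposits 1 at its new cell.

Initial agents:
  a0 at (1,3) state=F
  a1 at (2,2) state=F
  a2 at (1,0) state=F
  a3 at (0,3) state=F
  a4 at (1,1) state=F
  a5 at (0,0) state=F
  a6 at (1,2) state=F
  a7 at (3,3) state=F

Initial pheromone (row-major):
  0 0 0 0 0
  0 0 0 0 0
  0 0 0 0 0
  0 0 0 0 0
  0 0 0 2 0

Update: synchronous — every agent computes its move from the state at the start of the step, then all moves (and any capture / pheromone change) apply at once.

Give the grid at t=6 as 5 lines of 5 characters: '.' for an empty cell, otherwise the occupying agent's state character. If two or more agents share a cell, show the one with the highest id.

t=1: a0@(0,2) a1@(1,1) a2@(0,0) a3@(4,3) a4@(0,0) a5@(0,0) a6@(0,1) a7@(4,3) | pheromone: 3 1 1 0 0 / 0 1 0 0 0 / 0 0 0 0 0 / 0 0 0 0 0 / 0 0 0 3 0
t=2: a0@(4,3) a1@(0,0) a2@(0,0) a3@(4,3) a4@(0,0) a5@(0,0) a6@(0,0) a7@(4,3) | pheromone: 7 0 0 0 0 / 0 0 0 0 0 / 0 0 0 0 0 / 0 0 0 0 0 / 0 0 0 5 0
t=3: a0@(4,3) a1@(0,0) a2@(0,0) a3@(4,3) a4@(0,0) a5@(0,0) a6@(0,0) a7@(4,3) | pheromone: 11 0 0 0 0 / 0 0 0 0 0 / 0 0 0 0 0 / 0 0 0 0 0 / 0 0 0 7 0
t=4: a0@(4,3) a1@(0,0) a2@(0,0) a3@(4,3) a4@(0,0) a5@(0,0) a6@(0,0) a7@(4,3) | pheromone: 15 0 0 0 0 / 0 0 0 0 0 / 0 0 0 0 0 / 0 0 0 0 0 / 0 0 0 9 0
t=5: a0@(4,3) a1@(0,0) a2@(0,0) a3@(4,3) a4@(0,0) a5@(0,0) a6@(0,0) a7@(4,3) | pheromone: 19 0 0 0 0 / 0 0 0 0 0 / 0 0 0 0 0 / 0 0 0 0 0 / 0 0 0 11 0
t=6: a0@(4,3) a1@(0,0) a2@(0,0) a3@(4,3) a4@(0,0) a5@(0,0) a6@(0,0) a7@(4,3) | pheromone: 23 0 0 0 0 / 0 0 0 0 0 / 0 0 0 0 0 / 0 0 0 0 0 / 0 0 0 13 0

F....
.....
.....
.....
...F.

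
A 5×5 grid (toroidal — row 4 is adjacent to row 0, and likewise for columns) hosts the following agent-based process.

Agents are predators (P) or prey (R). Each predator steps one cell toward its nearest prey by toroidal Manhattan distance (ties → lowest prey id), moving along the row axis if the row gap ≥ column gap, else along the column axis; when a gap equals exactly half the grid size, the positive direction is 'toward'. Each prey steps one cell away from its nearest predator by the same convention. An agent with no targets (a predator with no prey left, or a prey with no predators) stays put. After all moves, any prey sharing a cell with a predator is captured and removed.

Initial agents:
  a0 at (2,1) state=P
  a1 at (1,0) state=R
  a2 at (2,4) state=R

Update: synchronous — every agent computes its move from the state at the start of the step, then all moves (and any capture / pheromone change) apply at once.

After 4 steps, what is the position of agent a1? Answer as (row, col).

t=1: a0@(1,1):P a1@(0,0):R a2@(2,3):R
t=2: a0@(0,1):P a1@(4,0):R a2@(2,4):R
t=3: a0@(4,1):P a1@(3,0):R a2@(3,4):R
t=4: a0@(3,1):P a1@(2,0):R a2@(3,3):R

(2, 0)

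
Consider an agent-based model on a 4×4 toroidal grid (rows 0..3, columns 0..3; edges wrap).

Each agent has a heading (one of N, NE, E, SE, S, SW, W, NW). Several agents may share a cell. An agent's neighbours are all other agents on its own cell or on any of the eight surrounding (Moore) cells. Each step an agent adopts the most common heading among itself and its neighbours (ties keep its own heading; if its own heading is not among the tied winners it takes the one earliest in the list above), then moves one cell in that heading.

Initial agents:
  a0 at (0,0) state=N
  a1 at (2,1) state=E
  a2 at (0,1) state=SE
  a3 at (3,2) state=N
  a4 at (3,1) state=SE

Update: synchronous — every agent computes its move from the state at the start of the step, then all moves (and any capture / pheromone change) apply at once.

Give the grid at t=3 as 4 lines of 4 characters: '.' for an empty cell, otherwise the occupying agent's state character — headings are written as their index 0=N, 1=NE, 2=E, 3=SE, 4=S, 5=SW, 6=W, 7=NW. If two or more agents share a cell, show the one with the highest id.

t=1: a0@(1,1):SE a1@(2,2):E a2@(1,2):SE a3@(0,3):SE a4@(0,2):SE
t=2: a0@(2,2):SE a1@(3,3):SE a2@(2,3):SE a3@(1,0):SE a4@(1,3):SE
t=3: a0@(3,3):SE a1@(0,0):SE a2@(3,0):SE a3@(2,1):SE a4@(2,0):SE

3...
....
33..
3..3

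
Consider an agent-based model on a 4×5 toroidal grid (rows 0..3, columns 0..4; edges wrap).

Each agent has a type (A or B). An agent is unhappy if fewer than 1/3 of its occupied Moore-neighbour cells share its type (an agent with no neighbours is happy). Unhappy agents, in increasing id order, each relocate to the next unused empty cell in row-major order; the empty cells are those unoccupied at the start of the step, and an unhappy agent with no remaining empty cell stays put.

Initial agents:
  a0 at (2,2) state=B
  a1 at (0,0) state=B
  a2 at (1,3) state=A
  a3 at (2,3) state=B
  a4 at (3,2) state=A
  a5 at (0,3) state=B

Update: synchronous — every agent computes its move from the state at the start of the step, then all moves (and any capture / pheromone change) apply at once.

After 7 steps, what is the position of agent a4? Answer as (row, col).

(0, 2)

t=1: a0@(2,2):B a1@(0,0):B a2@(0,1):A a3@(2,3):B a4@(0,2):A a5@(0,4):B
t=2: (unchanged — steady state)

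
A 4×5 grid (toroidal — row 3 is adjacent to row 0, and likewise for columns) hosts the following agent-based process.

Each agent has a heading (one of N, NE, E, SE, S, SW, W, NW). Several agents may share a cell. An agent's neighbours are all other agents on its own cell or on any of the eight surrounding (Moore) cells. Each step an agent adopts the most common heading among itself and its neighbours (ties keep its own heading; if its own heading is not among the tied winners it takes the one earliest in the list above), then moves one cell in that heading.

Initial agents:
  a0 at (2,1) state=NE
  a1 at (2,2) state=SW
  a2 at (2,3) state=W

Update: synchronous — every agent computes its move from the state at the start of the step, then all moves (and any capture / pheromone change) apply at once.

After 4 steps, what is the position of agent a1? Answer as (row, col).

t=1: a0@(1,2):NE a1@(3,1):SW a2@(2,2):W
t=2: a0@(0,3):NE a1@(0,0):SW a2@(2,1):W
t=3: a0@(3,4):NE a1@(1,4):SW a2@(2,0):W
t=4: a0@(2,0):NE a1@(2,3):SW a2@(2,4):W

(2, 3)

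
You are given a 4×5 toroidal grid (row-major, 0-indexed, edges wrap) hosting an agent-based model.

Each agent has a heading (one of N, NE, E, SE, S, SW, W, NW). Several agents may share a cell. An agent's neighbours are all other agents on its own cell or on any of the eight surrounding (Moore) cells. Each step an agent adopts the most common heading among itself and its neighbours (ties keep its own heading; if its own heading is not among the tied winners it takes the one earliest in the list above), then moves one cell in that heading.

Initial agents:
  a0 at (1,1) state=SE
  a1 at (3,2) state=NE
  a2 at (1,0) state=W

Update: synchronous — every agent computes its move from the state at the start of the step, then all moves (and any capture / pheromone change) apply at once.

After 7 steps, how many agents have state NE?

1

t=1: a0@(2,2):SE a1@(2,3):NE a2@(1,4):W
t=2: a0@(3,3):SE a1@(1,4):NE a2@(1,3):W
t=3: a0@(0,4):SE a1@(0,0):NE a2@(1,2):W
t=4: a0@(1,0):SE a1@(3,1):NE a2@(1,1):W
t=5: a0@(2,1):SE a1@(2,2):NE a2@(1,0):W
t=6: a0@(3,2):SE a1@(1,3):NE a2@(1,4):W
t=7: a0@(0,3):SE a1@(0,4):NE a2@(1,3):W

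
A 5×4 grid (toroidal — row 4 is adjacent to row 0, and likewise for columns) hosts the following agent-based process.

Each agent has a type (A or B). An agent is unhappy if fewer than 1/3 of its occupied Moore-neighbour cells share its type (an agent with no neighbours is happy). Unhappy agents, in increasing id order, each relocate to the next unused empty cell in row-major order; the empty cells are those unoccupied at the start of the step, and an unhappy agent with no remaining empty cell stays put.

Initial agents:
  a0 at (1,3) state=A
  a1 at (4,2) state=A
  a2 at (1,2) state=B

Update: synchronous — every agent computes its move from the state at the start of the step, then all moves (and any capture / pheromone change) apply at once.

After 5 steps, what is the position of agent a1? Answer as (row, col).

(0, 3)

t=1: a0@(0,0):A a1@(4,2):A a2@(0,1):B
t=2: a0@(0,2):A a1@(0,3):A a2@(1,0):B
t=3: a0@(0,2):A a1@(0,3):A a2@(0,0):B
t=4: a0@(0,2):A a1@(0,3):A a2@(0,1):B
t=5: a0@(0,2):A a1@(0,3):A a2@(0,0):B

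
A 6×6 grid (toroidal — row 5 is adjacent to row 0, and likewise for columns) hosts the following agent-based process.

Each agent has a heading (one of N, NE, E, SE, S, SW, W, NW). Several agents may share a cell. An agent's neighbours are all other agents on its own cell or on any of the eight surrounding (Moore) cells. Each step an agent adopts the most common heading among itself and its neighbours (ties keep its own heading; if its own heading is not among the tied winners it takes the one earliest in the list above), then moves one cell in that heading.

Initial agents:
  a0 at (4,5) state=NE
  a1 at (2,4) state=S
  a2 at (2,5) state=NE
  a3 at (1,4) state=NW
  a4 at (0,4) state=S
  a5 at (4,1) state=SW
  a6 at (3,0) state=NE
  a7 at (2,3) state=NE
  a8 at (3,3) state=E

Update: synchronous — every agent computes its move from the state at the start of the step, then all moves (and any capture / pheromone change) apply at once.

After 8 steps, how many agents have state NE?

t=1: a0@(3,0):NE a1@(1,5):NE a2@(1,0):NE a3@(0,5):NE a4@(1,4):S a5@(5,0):SW a6@(2,1):NE a7@(1,4):NE a8@(3,4):E
t=2: a0@(2,1):NE a1@(0,0):NE a2@(0,1):NE a3@(5,0):NE a4@(0,5):NE a5@(0,5):SW a6@(1,2):NE a7@(0,5):NE a8@(3,5):E
t=3: a0@(1,2):NE a1@(5,1):NE a2@(5,2):NE a3@(4,1):NE a4@(5,0):NE a5@(5,0):NE a6@(0,3):NE a7@(5,0):NE a8@(3,0):E
t=4: a0@(0,3):NE a1@(4,2):NE a2@(4,3):NE a3@(3,2):NE a4@(4,1):NE a5@(4,1):NE a6@(5,4):NE a7@(4,1):NE a8@(3,1):E
t=5: a0@(5,4):NE a1@(3,3):NE a2@(3,4):NE a3@(2,3):NE a4@(3,2):NE a5@(3,2):NE a6@(4,5):NE a7@(3,2):NE a8@(2,2):NE
t=6: a0@(4,5):NE a1@(2,4):NE a2@(2,5):NE a3@(1,4):NE a4@(2,3):NE a5@(2,3):NE a6@(3,0):NE a7@(2,3):NE a8@(1,3):NE
t=7: a0@(3,0):NE a1@(1,5):NE a2@(1,0):NE a3@(0,5):NE a4@(1,4):NE a5@(1,4):NE a6@(2,1):NE a7@(1,4):NE a8@(0,4):NE
t=8: a0@(2,1):NE a1@(0,0):NE a2@(0,1):NE a3@(5,0):NE a4@(0,5):NE a5@(0,5):NE a6@(1,2):NE a7@(0,5):NE a8@(5,5):NE

9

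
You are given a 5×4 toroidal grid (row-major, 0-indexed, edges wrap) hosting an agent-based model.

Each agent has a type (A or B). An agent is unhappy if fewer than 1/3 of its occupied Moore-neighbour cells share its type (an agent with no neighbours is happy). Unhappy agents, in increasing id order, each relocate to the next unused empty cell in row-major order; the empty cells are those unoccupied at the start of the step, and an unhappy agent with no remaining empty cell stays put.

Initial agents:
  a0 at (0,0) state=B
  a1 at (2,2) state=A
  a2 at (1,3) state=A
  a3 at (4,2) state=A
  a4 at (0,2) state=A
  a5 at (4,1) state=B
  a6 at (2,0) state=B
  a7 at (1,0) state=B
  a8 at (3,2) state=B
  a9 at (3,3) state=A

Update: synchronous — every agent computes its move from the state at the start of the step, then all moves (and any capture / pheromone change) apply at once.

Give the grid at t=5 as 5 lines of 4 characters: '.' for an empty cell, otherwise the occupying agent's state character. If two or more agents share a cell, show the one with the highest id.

t=1: a0@(0,0):B a1@(2,2):A a2@(1,3):A a3@(4,2):A a4@(0,2):A a5@(4,1):B a6@(2,0):B a7@(1,0):B a8@(0,1):B a9@(3,3):A
t=2: (unchanged — steady state)

BBA.
B..A
B.A.
...A
.BA.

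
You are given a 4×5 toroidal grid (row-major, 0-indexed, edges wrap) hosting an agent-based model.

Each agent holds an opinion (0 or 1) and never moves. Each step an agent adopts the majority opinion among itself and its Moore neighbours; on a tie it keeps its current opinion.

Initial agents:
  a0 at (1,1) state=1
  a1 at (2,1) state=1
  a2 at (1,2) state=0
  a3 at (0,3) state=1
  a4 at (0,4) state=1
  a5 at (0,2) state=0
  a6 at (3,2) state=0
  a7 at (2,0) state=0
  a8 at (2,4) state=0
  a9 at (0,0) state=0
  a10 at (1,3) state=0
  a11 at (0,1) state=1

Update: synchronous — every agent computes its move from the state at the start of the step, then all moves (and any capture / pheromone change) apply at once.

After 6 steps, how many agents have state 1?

2

t=1: a0@(1,1):0 a1@(2,1):0 a2@(1,2):1 a3@(0,3):0 a4@(0,4):1 a5@(0,2):0 a6@(3,2):1 a7@(2,0):0 a8@(2,4):0 a9@(0,0):1 a10@(1,3):0 a11@(0,1):0
t=2: a0@(1,1):0 a1@(2,1):0 a2@(1,2):0 a3@(0,3):0 a4@(0,4):1 a5@(0,2):0 a6@(3,2):0 a7@(2,0):0 a8@(2,4):0 a9@(0,0):1 a10@(1,3):0 a11@(0,1):0
t=3: (unchanged — steady state)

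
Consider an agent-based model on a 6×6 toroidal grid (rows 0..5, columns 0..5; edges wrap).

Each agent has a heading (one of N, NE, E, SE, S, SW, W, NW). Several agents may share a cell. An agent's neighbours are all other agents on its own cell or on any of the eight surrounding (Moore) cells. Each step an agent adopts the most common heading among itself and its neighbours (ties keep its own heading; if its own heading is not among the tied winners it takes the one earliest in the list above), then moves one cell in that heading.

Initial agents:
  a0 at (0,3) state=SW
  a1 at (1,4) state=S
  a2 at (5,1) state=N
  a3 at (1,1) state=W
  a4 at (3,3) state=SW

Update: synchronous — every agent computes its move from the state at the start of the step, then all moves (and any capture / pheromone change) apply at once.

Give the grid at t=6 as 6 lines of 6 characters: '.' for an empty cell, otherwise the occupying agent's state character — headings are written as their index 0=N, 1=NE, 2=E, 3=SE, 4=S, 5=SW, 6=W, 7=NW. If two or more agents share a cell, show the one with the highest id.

t=1: a0@(1,2):SW a1@(2,4):S a2@(4,1):N a3@(1,0):W a4@(4,2):SW
t=2: a0@(2,1):SW a1@(3,4):S a2@(3,1):N a3@(1,5):W a4@(5,1):SW
t=3: a0@(3,0):SW a1@(4,4):S a2@(2,1):N a3@(1,4):W a4@(0,0):SW
t=4: a0@(4,5):SW a1@(5,4):S a2@(1,1):N a3@(1,3):W a4@(1,5):SW
t=5: a0@(5,4):SW a1@(0,4):S a2@(0,1):N a3@(1,2):W a4@(2,4):SW
t=6: a0@(0,3):SW a1@(1,4):S a2@(5,1):N a3@(1,1):W a4@(3,3):SW

...5..
.6..4.
......
...5..
......
.0....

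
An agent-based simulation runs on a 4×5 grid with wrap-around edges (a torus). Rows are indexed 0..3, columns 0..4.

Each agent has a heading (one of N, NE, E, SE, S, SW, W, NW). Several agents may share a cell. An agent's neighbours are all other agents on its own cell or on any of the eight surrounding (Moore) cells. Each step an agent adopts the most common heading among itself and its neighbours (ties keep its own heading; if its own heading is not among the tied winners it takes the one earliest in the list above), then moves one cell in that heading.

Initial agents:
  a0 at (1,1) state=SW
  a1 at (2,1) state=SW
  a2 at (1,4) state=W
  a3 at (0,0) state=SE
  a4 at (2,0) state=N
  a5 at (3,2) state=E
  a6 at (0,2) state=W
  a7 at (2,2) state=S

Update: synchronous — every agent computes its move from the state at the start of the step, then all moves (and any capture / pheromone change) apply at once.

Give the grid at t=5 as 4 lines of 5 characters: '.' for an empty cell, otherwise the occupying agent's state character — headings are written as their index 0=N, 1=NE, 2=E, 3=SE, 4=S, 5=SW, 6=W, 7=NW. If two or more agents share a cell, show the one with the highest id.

..5..
.5..6
.5...
555..

t=1: a0@(2,0):SW a1@(3,0):SW a2@(1,3):W a3@(1,1):SE a4@(3,4):SW a5@(3,3):E a6@(0,1):W a7@(3,1):SW
t=2: a0@(3,4):SW a1@(0,4):SW a2@(1,2):W a3@(2,2):SE a4@(0,3):SW a5@(3,4):E a6@(1,0):SW a7@(0,0):SW
t=3: a0@(0,3):SW a1@(1,3):SW a2@(1,1):W a3@(3,3):SE a4@(1,2):SW a5@(0,3):SW a6@(2,4):SW a7@(1,4):SW
t=4: a0@(1,2):SW a1@(2,2):SW a2@(1,0):W a3@(0,2):SW a4@(2,1):SW a5@(1,2):SW a6@(3,3):SW a7@(2,3):SW
t=5: a0@(2,1):SW a1@(3,1):SW a2@(1,4):W a3@(1,1):SW a4@(3,0):SW a5@(2,1):SW a6@(0,2):SW a7@(3,2):SW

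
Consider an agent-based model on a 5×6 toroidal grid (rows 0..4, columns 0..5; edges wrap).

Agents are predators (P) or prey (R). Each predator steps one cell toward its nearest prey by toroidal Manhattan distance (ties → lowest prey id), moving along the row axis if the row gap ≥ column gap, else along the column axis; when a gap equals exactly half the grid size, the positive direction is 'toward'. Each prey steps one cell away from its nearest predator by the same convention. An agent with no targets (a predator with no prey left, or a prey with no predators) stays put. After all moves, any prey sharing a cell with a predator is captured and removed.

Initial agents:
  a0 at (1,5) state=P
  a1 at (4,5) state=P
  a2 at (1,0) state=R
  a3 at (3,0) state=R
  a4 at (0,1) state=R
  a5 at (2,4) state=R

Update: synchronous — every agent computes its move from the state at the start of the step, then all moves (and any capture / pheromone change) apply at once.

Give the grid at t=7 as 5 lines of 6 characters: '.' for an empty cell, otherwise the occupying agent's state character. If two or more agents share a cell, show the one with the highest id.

t=1: a0@(1,0):P a1@(3,5):P a2@(1,1):R a3@(2,0):R a4@(0,2):R a5@(3,4):R
t=2: a0@(1,1):P a1@(3,4):P a2@(1,2):R a3@(3,0):R a4@(0,3):R a5@(3,3):R
t=3: a0@(1,2):P a1@(3,3):P a2@(1,3):R a3@(3,1):R a4@(0,4):R a5@(3,2):R
t=4: a0@(1,3):P a1@(3,2):P a2@(1,4):R a3@(3,0):R a4@(0,5):R a5@(3,1):R
t=5: a0@(1,4):P a1@(3,1):P a2@(1,5):R a3@(3,5):R a4@(0,0):R a5@(3,0):R
t=6: a0@(1,5):P a1@(3,0):P a2@(1,0):R a3@(3,4):R a4@(0,1):R a5@(3,5):R
t=7: a0@(1,0):P a1@(3,5):P a2@(1,1):R a3@(3,3):R a4@(0,2):R a5@(3,4):R

..R...
PR....
......
...RRP
......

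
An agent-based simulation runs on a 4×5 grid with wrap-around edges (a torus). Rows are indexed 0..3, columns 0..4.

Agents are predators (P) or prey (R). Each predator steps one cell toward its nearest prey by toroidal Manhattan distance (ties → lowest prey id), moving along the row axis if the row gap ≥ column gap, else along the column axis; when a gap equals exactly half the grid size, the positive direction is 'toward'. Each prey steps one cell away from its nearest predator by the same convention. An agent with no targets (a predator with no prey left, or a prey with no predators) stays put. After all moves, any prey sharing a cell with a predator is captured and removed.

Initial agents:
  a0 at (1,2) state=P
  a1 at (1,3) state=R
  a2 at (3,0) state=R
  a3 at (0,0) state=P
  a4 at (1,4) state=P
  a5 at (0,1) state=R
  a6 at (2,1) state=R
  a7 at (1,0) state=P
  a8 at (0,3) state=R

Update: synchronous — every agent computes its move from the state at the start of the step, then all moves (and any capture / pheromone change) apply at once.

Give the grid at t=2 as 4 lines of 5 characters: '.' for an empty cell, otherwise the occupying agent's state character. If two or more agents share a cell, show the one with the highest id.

t=1: a0@(1,3):P a2@(2,0):R a3@(3,0):P a4@(1,3):P a5@(0,2):R a6@(3,1):R a7@(1,4):P a8@(3,3):R
t=2: a0@(0,3):P a2@(1,0):R a3@(2,0):P a4@(0,3):P a5@(3,2):R a6@(3,2):R a7@(2,4):P a8@(2,3):R

...P.
R....
P..RP
..R..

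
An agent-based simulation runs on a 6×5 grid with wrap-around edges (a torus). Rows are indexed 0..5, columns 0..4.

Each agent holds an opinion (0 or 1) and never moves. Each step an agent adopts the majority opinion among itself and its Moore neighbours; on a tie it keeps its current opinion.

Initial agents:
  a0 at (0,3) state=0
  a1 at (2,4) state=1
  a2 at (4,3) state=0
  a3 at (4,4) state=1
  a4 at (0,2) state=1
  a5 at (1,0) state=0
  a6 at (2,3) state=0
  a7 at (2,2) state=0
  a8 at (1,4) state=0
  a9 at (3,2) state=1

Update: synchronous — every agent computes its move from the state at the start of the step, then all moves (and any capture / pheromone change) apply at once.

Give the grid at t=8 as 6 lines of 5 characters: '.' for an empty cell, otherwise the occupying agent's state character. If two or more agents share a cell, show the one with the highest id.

..10.
0...0
..000
..0..
...11
.....

t=1: a0@(0,3):0 a1@(2,4):0 a2@(4,3):1 a3@(4,4):1 a4@(0,2):1 a5@(1,0):0 a6@(2,3):0 a7@(2,2):0 a8@(1,4):0 a9@(3,2):0
t=2: (unchanged — steady state)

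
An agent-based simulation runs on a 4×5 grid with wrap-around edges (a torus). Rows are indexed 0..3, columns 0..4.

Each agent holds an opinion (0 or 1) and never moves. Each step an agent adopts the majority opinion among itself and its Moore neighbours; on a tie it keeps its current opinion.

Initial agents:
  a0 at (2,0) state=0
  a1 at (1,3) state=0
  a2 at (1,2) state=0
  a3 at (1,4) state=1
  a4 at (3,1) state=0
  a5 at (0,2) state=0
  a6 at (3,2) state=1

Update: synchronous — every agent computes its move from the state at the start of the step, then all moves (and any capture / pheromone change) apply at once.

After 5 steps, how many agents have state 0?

7

t=1: a0@(2,0):0 a1@(1,3):0 a2@(1,2):0 a3@(1,4):0 a4@(3,1):0 a5@(0,2):0 a6@(3,2):0
t=2: (unchanged — steady state)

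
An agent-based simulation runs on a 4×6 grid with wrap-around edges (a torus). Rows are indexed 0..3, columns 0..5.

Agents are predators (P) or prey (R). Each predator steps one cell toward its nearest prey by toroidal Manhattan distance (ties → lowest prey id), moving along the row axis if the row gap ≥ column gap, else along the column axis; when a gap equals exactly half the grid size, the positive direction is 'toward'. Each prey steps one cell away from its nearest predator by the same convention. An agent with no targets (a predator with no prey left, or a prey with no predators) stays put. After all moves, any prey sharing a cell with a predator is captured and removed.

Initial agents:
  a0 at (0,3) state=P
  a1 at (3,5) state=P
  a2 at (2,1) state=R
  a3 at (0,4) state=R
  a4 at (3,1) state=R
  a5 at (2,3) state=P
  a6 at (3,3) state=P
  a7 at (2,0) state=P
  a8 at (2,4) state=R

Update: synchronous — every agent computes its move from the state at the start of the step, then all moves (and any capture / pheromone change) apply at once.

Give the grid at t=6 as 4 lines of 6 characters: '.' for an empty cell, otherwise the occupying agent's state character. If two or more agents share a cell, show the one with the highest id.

t=1: a0@(0,4):P a1@(0,5):P a2@(2,2):R a4@(3,2):R a5@(2,4):P a6@(0,3):P a7@(2,1):P a8@(2,5):R
t=2: a0@(0,3):P a1@(1,5):P a2@(2,3):R a5@(2,5):P a6@(3,3):P a7@(2,2):P a8@(2,0):R
t=3: a0@(1,3):P a1@(2,5):P a5@(2,0):P a6@(2,3):P a7@(2,3):P a8@(2,1):R
t=4: a0@(1,2):P a1@(2,0):P a5@(2,1):P a6@(2,2):P a7@(2,2):P
t=5: (unchanged — steady state)

......
..P...
PPP...
......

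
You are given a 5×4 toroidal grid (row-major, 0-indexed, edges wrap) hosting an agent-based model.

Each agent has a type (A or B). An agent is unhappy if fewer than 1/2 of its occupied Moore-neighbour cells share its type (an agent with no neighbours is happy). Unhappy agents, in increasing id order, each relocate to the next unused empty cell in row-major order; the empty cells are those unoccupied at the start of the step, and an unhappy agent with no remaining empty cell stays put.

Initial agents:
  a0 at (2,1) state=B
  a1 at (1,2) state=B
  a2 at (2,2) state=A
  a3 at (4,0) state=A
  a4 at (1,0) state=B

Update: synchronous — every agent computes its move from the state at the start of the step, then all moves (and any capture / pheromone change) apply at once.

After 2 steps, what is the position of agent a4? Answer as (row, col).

t=1: a0@(2,1):B a1@(1,2):B a2@(0,0):A a3@(4,0):A a4@(1,0):B
t=2: (unchanged — steady state)

(1, 0)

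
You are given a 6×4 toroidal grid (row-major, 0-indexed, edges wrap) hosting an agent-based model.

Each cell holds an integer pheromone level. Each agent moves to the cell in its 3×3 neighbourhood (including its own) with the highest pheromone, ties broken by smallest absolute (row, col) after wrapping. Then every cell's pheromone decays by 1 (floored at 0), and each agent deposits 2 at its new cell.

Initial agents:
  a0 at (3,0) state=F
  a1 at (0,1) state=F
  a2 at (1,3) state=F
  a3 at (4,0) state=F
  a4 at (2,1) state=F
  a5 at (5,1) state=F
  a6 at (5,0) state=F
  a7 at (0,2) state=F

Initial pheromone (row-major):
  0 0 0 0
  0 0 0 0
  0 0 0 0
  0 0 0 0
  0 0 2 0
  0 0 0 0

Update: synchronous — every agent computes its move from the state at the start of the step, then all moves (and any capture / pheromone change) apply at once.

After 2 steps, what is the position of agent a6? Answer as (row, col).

(0, 0)

t=1: a0@(2,0) a1@(0,0) a2@(0,0) a3@(3,0) a4@(1,0) a5@(4,2) a6@(0,0) a7@(0,1) | pheromone: 6 2 0 0 / 2 0 0 0 / 2 0 0 0 / 2 0 0 0 / 0 0 3 0 / 0 0 0 0
t=2: a0@(1,0) a1@(0,0) a2@(0,0) a3@(2,0) a4@(0,0) a5@(4,2) a6@(0,0) a7@(0,0) | pheromone: 15 1 0 0 / 3 0 0 0 / 3 0 0 0 / 1 0 0 0 / 0 0 4 0 / 0 0 0 0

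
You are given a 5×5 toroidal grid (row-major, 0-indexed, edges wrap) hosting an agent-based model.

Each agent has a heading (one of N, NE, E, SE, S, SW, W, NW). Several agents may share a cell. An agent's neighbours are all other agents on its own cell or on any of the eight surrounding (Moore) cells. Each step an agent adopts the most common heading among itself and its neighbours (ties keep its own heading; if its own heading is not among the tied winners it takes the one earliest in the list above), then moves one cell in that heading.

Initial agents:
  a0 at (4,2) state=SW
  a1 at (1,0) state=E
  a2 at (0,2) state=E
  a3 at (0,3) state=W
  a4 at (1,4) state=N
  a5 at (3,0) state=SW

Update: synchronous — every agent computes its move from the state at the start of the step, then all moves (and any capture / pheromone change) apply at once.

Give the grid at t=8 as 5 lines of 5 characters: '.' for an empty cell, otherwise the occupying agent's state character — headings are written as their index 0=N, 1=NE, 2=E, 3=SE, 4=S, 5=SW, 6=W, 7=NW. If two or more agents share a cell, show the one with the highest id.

2...2
...2.
.....
.....
2....

t=1: a0@(0,1):SW a1@(1,1):E a2@(0,3):E a3@(0,2):W a4@(0,4):N a5@(4,4):SW
t=2: a0@(1,0):SW a1@(1,2):E a2@(0,4):E a3@(0,3):E a4@(4,4):N a5@(0,3):SW
t=3: a0@(2,4):SW a1@(1,3):E a2@(0,0):E a3@(0,4):E a4@(4,0):E a5@(0,4):E
t=4: a0@(3,3):SW a1@(1,4):E a2@(0,1):E a3@(0,0):E a4@(4,1):E a5@(0,0):E
t=5: a0@(4,2):SW a1@(1,0):E a2@(0,2):E a3@(0,1):E a4@(4,2):E a5@(0,1):E
t=6: a0@(4,3):E a1@(1,1):E a2@(0,3):E a3@(0,2):E a4@(4,3):E a5@(0,2):E
t=7: a0@(4,4):E a1@(1,2):E a2@(0,4):E a3@(0,3):E a4@(4,4):E a5@(0,3):E
t=8: a0@(4,0):E a1@(1,3):E a2@(0,0):E a3@(0,4):E a4@(4,0):E a5@(0,4):E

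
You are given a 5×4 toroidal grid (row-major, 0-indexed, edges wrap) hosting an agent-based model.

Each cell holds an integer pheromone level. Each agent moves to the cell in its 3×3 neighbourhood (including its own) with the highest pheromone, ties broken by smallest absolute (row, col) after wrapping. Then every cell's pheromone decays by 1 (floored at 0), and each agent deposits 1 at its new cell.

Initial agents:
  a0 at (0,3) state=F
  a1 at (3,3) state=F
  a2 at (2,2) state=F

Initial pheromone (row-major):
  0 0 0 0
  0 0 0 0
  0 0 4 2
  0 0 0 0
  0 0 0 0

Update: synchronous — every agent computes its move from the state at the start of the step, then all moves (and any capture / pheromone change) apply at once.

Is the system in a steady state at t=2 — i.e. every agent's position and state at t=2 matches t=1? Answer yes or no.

yes

t=1: a0@(0,0) a1@(2,2) a2@(2,2) | pheromone: 1 0 0 0 / 0 0 0 0 / 0 0 5 1 / 0 0 0 0 / 0 0 0 0
t=2: a0@(0,0) a1@(2,2) a2@(2,2) | pheromone: 1 0 0 0 / 0 0 0 0 / 0 0 6 0 / 0 0 0 0 / 0 0 0 0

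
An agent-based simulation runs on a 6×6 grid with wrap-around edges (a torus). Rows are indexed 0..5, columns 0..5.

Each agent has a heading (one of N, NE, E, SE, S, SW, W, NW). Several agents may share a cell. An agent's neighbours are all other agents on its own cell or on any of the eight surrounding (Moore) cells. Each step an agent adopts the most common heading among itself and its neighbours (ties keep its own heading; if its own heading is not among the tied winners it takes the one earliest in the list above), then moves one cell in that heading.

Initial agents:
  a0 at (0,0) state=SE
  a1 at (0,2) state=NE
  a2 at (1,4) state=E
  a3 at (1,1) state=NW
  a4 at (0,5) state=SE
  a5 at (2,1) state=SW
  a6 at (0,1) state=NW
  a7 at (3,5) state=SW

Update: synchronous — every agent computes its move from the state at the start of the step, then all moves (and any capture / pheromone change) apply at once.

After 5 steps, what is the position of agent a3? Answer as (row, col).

(2, 2)

t=1: a0@(1,1):SE a1@(5,1):NW a2@(1,5):E a3@(0,0):NW a4@(1,0):SE a5@(3,0):SW a6@(5,0):NW a7@(4,4):SW
t=2: a0@(2,2):SE a1@(4,0):NW a2@(1,0):E a3@(5,5):NW a4@(2,1):SE a5@(4,5):SW a6@(4,5):NW a7@(5,3):SW
t=3: a0@(3,3):SE a1@(3,5):NW a2@(1,1):E a3@(4,4):NW a4@(3,2):SE a5@(3,4):NW a6@(3,4):NW a7@(0,2):SW
t=4: a0@(2,2):NW a1@(2,4):NW a2@(1,2):E a3@(3,3):NW a4@(4,3):SE a5@(2,3):NW a6@(2,3):NW a7@(1,1):SW
t=5: a0@(1,1):NW a1@(1,3):NW a2@(0,1):NW a3@(2,2):NW a4@(5,4):SE a5@(1,2):NW a6@(1,2):NW a7@(2,0):SW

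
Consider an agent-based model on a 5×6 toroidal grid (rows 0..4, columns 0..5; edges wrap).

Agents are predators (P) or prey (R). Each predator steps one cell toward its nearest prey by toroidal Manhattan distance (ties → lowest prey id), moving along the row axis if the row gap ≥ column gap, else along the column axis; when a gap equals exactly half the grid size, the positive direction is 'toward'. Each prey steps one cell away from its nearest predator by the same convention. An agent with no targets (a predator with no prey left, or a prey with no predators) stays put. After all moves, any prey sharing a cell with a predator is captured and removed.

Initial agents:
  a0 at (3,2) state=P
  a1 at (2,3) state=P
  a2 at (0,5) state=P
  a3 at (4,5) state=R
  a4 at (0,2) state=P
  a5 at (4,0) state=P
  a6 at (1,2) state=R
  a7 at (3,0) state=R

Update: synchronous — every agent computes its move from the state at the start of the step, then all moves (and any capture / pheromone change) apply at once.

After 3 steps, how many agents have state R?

2

t=1: a0@(2,2):P a1@(1,3):P a2@(4,5):P a3@(3,5):R a4@(1,2):P a5@(4,5):P a7@(2,0):R
t=2: a0@(2,1):P a1@(2,3):P a2@(3,5):P a3@(2,5):R a4@(1,1):P a5@(3,5):P a7@(2,5):R
t=3: a0@(2,0):P a1@(2,4):P a2@(2,5):P a3@(1,5):R a4@(1,0):P a5@(2,5):P a7@(1,5):R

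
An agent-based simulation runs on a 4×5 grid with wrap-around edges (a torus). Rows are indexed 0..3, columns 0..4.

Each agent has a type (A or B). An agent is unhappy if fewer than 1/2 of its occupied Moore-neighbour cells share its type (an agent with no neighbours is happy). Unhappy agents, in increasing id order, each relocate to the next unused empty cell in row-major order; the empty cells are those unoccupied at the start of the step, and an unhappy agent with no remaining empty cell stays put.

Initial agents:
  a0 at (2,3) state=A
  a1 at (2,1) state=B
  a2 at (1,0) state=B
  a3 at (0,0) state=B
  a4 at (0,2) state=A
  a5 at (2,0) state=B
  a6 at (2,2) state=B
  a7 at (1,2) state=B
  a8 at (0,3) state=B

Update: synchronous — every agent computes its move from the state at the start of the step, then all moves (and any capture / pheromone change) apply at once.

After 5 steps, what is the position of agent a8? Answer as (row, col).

(0, 4)

t=1: a0@(0,1):A a1@(2,1):B a2@(1,0):B a3@(0,0):B a4@(0,4):A a5@(2,0):B a6@(2,2):B a7@(1,2):B a8@(0,3):B
t=2: a0@(0,2):A a1@(2,1):B a2@(1,0):B a3@(1,1):B a4@(1,3):A a5@(2,0):B a6@(2,2):B a7@(1,2):B a8@(0,3):B
t=3: a0@(0,0):A a1@(2,1):B a2@(1,0):B a3@(1,1):B a4@(0,1):A a5@(2,0):B a6@(2,2):B a7@(1,2):B a8@(0,4):B
t=4: a0@(0,2):A a1@(2,1):B a2@(1,0):B a3@(1,1):B a4@(0,3):A a5@(2,0):B a6@(2,2):B a7@(1,2):B a8@(0,4):B
t=5: a0@(0,0):A a1@(2,1):B a2@(1,0):B a3@(1,1):B a4@(0,1):A a5@(2,0):B a6@(2,2):B a7@(1,2):B a8@(0,4):B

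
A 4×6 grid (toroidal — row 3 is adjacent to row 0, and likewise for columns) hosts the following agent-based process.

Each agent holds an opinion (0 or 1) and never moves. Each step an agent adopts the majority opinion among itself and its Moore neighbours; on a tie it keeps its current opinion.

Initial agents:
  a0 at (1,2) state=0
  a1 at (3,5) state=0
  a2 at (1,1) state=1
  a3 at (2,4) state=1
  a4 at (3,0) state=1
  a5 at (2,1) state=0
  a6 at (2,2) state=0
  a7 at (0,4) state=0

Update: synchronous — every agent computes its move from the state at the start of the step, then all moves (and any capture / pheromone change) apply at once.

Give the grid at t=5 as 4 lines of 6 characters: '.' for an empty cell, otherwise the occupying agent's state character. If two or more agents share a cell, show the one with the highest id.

t=1: a0@(1,2):0 a1@(3,5):0 a2@(1,1):0 a3@(2,4):1 a4@(3,0):0 a5@(2,1):0 a6@(2,2):0 a7@(0,4):0
t=2: (unchanged — steady state)

....0.
.00...
.00.1.
0....0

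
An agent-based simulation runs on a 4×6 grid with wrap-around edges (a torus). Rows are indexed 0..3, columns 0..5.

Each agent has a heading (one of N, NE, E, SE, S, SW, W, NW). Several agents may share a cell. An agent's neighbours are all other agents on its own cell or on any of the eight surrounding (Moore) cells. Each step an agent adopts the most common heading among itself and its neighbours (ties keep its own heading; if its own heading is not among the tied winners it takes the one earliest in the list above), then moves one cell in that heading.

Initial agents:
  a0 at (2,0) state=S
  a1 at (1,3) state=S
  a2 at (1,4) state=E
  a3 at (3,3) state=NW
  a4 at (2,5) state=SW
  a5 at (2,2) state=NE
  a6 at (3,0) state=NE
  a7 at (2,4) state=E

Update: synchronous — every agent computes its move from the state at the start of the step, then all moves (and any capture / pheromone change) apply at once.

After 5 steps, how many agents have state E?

5

t=1: a0@(3,0):S a1@(1,4):E a2@(1,5):E a3@(2,2):NW a4@(2,0):E a5@(1,3):NE a6@(2,1):NE a7@(2,5):E
t=2: a0@(3,1):E a1@(1,5):E a2@(1,0):E a3@(1,3):NE a4@(2,1):E a5@(0,4):NE a6@(1,2):NE a7@(2,0):E
t=3: a0@(3,2):E a1@(1,0):E a2@(1,1):E a3@(0,4):NE a4@(2,2):E a5@(3,5):NE a6@(0,3):NE a7@(2,1):E
t=4: a0@(3,3):E a1@(1,1):E a2@(1,2):E a3@(3,5):NE a4@(2,3):E a5@(2,0):NE a6@(3,4):NE a7@(2,2):E
t=5: a0@(3,4):E a1@(1,2):E a2@(1,3):E a3@(2,0):NE a4@(2,4):E a5@(1,1):NE a6@(2,5):NE a7@(2,3):E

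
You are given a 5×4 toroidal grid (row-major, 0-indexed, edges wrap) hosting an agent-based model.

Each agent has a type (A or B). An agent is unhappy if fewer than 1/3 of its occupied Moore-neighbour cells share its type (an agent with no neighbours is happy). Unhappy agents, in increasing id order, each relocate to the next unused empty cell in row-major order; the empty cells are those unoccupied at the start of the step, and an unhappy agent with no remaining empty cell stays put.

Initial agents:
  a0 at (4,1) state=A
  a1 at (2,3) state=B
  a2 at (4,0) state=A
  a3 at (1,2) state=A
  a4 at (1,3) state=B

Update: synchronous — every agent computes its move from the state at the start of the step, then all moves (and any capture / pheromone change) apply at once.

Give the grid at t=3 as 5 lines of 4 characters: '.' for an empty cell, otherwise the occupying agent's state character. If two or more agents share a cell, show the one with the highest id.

t=1: a0@(4,1):A a1@(2,3):B a2@(4,0):A a3@(0,0):A a4@(1,3):B
t=2: (unchanged — steady state)

A...
...B
...B
....
AA..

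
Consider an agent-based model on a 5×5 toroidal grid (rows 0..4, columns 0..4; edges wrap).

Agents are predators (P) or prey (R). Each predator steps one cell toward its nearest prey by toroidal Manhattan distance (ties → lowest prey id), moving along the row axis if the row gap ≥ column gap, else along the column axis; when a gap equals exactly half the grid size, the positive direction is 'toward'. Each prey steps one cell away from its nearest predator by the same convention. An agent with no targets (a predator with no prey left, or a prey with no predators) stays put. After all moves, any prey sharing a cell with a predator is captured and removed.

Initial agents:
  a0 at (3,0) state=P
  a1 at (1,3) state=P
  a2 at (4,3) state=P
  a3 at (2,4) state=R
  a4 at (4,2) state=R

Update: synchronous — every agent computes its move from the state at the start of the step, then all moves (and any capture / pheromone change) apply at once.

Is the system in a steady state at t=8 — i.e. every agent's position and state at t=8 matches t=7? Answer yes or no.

yes

t=1: a0@(2,0):P a1@(2,3):P a2@(4,2):P a3@(1,4):R a4@(4,1):R
t=2: a0@(1,0):P a1@(1,3):P a2@(4,1):P a3@(0,4):R a4@(4,0):R
t=3: a0@(0,0):P a1@(0,3):P a2@(4,0):P a3@(4,4):R a4@(4,4):R
t=4: a0@(4,0):P a1@(4,3):P a2@(4,4):P
t=5: (unchanged — steady state)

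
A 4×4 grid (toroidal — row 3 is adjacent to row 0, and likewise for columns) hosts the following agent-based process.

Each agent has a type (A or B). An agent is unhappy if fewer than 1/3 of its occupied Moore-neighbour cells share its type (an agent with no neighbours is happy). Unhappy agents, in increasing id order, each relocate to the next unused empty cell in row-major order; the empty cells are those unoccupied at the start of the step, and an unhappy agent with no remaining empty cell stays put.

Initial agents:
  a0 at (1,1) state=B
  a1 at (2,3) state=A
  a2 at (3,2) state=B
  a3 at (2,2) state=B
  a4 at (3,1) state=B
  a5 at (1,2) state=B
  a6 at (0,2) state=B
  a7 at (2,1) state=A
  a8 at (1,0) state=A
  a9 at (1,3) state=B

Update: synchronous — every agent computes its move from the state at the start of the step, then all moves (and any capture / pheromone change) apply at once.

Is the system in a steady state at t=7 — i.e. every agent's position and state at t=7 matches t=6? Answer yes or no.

t=1: a0@(1,1):B a1@(0,0):A a2@(3,2):B a3@(2,2):B a4@(3,1):B a5@(1,2):B a6@(0,2):B a7@(0,1):A a8@(1,0):A a9@(1,3):B
t=2: a0@(1,1):B a1@(0,0):A a2@(3,2):B a3@(2,2):B a4@(3,1):B a5@(1,2):B a6@(0,2):B a7@(0,3):A a8@(1,0):A a9@(1,3):B
t=3: (unchanged — steady state)

yes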